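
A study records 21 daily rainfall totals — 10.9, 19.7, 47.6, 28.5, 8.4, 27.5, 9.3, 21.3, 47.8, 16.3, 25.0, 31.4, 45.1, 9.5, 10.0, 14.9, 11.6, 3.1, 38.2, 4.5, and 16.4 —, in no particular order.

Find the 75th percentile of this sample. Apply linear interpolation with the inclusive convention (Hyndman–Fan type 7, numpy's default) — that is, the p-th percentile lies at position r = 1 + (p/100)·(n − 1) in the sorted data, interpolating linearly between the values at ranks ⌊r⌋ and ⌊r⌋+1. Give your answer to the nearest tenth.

Sorted: 3.1, 4.5, 8.4, 9.3, 9.5, 10.0, 10.9, 11.6, 14.9, 16.3, 16.4, 19.7, 21.3, 25.0, 27.5, 28.5, 31.4, 38.2, 45.1, 47.6, 47.8.
n = 21.
r = 1 + (75/100)·(21 − 1) = 1 + 15 = 16.
r is an integer, so P75 is the value at rank 16: 28.5.

28.5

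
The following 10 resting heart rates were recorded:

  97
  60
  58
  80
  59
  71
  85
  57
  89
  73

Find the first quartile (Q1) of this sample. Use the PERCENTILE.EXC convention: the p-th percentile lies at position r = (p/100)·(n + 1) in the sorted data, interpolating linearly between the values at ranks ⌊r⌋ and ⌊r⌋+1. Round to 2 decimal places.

Sorted: 57, 58, 59, 60, 71, 73, 80, 85, 89, 97.
n = 10.
r = (25/100)·(10 + 1) = 2.75.
Rank 2 is 58 and rank 3 is 59.
Interpolate: 58 + 0.75·(59 − 58) = 58 + 0.75·1 = 58.75.

58.75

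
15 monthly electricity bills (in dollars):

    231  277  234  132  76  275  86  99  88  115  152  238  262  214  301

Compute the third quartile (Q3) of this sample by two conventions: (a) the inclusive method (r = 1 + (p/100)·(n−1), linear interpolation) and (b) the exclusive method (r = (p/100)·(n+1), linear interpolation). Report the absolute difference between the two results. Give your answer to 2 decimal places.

Sorted: 76, 86, 88, 99, 115, 132, 152, 214, 231, 234, 238, 262, 275, 277, 301.
n = 15.
(a) r = 11.5; between ranks 11 (238) and 12 (262): 250.
(b) r = 12 → value at rank 12 = 262.
|250 − 262| = 12.

12.00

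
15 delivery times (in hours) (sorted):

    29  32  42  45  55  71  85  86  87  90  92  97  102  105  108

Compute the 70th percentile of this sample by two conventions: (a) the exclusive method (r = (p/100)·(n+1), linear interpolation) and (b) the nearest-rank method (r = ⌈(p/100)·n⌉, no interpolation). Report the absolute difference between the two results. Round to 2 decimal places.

1.00

n = 15.
(a) r = 11.2; between ranks 11 (92) and 12 (97): 93.
(b) the nearest-rank method: rank 11 → 92.
|93 − 92| = 1.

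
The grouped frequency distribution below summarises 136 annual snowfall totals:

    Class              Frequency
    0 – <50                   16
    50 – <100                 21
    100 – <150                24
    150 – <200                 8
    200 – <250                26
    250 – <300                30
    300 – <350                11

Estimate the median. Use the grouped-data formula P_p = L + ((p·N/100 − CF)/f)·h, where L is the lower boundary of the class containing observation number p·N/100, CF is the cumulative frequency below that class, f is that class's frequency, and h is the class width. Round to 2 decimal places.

193.75

N = 136; target position k = 50/100 · 136 = 68.
Cumulative frequencies: 16, 37, 61, 69, 95, 125, 136.
Observation 68 falls in the class 150 – <200.
L = 150, CF = 61, f = 8, h = 50.
P50 = 150 + ((68 − 61)/8)·50 = 150 + 43.75 = 193.75.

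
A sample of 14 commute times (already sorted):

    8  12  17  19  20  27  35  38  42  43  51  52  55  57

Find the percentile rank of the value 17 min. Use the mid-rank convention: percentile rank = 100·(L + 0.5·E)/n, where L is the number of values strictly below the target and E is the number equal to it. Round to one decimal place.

17.9

Count below 17: L = 2; count equal: E = 1; n = 14.
Percentile rank = 100·(2 + 0.5·1)/14 = 100·2.5/14 = 17.86.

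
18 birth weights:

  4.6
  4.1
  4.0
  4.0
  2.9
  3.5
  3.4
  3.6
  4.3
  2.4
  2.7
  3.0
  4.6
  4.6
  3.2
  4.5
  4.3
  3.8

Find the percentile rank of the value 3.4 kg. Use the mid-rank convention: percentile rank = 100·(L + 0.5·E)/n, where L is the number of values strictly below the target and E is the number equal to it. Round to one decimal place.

Sorted: 2.4, 2.7, 2.9, 3.0, 3.2, 3.4, 3.5, 3.6, 3.8, 4.0, 4.0, 4.1, 4.3, 4.3, 4.5, 4.6, 4.6, 4.6.
Count below 3.4: L = 5; count equal: E = 1; n = 18.
Percentile rank = 100·(5 + 0.5·1)/18 = 100·5.5/18 = 30.56.

30.6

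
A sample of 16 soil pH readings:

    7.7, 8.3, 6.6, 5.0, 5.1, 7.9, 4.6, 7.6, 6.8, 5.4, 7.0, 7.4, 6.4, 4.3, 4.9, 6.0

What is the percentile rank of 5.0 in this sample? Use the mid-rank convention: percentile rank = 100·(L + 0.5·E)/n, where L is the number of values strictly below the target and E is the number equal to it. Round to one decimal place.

21.9

Sorted: 4.3, 4.6, 4.9, 5.0, 5.1, 5.4, 6.0, 6.4, 6.6, 6.8, 7.0, 7.4, 7.6, 7.7, 7.9, 8.3.
Count below 5.0: L = 3; count equal: E = 1; n = 16.
Percentile rank = 100·(3 + 0.5·1)/16 = 100·3.5/16 = 21.88.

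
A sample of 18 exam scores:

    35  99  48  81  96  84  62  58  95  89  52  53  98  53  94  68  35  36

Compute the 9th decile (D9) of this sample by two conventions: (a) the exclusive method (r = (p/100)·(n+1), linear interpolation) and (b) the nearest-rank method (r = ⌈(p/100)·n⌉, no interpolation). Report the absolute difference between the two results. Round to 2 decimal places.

0.10

Sorted: 35, 35, 36, 48, 52, 53, 53, 58, 62, 68, 81, 84, 89, 94, 95, 96, 98, 99.
n = 18.
(a) r = 17.1; between ranks 17 (98) and 18 (99): 98.1.
(b) the nearest-rank method: rank 17 → 98.
|98.1 − 98| = 0.1.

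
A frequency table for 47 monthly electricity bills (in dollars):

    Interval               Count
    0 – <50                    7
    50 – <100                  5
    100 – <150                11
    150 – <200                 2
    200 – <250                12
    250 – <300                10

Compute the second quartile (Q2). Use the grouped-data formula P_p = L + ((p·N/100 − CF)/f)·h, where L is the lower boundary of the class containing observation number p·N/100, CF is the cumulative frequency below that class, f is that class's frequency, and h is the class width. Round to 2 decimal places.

N = 47; target position k = 50/100 · 47 = 23.5.
Cumulative frequencies: 7, 12, 23, 25, 37, 47.
Observation 23.5 falls in the class 150 – <200.
L = 150, CF = 23, f = 2, h = 50.
P50 = 150 + ((23.5 − 23)/2)·50 = 150 + 12.5 = 162.5.

162.50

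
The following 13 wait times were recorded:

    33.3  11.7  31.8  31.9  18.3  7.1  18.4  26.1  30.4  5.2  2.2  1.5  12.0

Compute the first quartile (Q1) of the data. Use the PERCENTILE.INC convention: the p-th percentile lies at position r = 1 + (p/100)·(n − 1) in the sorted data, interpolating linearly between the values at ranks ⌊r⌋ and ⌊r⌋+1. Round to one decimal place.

Sorted: 1.5, 2.2, 5.2, 7.1, 11.7, 12.0, 18.3, 18.4, 26.1, 30.4, 31.8, 31.9, 33.3.
n = 13.
r = 1 + (25/100)·(13 − 1) = 1 + 3 = 4.
r is an integer, so P25 is the value at rank 4: 7.1.

7.1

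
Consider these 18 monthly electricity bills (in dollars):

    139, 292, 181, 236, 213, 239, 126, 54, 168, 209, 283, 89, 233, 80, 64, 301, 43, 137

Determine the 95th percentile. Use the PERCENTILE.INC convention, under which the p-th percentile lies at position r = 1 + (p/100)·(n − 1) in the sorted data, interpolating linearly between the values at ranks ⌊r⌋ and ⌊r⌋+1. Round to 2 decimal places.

293.35

Sorted: 43, 54, 64, 80, 89, 126, 137, 139, 168, 181, 209, 213, 233, 236, 239, 283, 292, 301.
n = 18.
r = 1 + (95/100)·(18 − 1) = 1 + 16.15 = 17.15.
Rank 17 is 292 and rank 18 is 301.
Interpolate: 292 + 0.15·(301 − 292) = 292 + 0.15·9 = 293.35.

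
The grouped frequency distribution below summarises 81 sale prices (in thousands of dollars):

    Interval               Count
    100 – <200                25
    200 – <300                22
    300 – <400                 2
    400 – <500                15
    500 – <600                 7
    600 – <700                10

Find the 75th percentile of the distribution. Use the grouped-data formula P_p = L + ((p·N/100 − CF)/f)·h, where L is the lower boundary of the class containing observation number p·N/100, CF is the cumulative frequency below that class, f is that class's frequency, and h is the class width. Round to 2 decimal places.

478.33

N = 81; target position k = 75/100 · 81 = 60.75.
Cumulative frequencies: 25, 47, 49, 64, 71, 81.
Observation 60.75 falls in the class 400 – <500.
L = 400, CF = 49, f = 15, h = 100.
P75 = 400 + ((60.75 − 49)/15)·100 = 400 + 78.3333 = 478.333.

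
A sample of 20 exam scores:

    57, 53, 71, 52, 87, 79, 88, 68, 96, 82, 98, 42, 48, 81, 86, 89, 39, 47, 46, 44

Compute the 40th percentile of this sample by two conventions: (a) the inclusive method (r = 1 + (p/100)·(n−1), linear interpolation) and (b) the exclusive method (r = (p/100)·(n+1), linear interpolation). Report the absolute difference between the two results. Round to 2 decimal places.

0.80

Sorted: 39, 42, 44, 46, 47, 48, 52, 53, 57, 68, 71, 79, 81, 82, 86, 87, 88, 89, 96, 98.
n = 20.
(a) r = 8.6; between ranks 8 (53) and 9 (57): 55.4.
(b) r = 8.4; between ranks 8 (53) and 9 (57): 54.6.
|55.4 − 54.6| = 0.8.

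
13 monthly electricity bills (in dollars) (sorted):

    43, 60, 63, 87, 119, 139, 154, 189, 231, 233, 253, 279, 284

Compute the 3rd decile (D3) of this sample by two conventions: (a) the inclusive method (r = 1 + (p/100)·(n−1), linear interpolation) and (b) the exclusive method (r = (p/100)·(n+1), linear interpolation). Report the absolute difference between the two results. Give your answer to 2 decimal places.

12.80

n = 13.
(a) r = 4.6; between ranks 4 (87) and 5 (119): 106.2.
(b) r = 4.2; between ranks 4 (87) and 5 (119): 93.4.
|106.2 − 93.4| = 12.8.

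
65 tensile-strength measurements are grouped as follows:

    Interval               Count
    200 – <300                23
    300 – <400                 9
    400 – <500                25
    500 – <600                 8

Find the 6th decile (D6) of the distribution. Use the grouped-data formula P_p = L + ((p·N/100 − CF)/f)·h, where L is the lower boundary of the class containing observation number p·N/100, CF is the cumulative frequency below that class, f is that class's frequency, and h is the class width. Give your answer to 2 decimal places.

428.00

N = 65; target position k = 60/100 · 65 = 39.
Cumulative frequencies: 23, 32, 57, 65.
Observation 39 falls in the class 400 – <500.
L = 400, CF = 32, f = 25, h = 100.
P60 = 400 + ((39 − 32)/25)·100 = 400 + 28 = 428.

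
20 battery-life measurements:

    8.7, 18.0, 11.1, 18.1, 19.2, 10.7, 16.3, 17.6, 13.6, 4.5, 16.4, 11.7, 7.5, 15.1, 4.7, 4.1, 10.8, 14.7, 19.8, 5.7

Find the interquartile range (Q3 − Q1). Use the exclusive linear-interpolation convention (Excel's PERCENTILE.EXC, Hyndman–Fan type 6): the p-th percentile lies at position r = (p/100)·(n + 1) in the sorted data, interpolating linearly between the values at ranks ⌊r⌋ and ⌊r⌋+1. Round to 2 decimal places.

Sorted: 4.1, 4.5, 4.7, 5.7, 7.5, 8.7, 10.7, 10.8, 11.1, 11.7, 13.6, 14.7, 15.1, 16.3, 16.4, 17.6, 18.0, 18.1, 19.2, 19.8.
n = 20.
P25: r = 5.25; ranks 5–6 are 7.5, 8.7; interpolating gives 7.8.
P75: r = 15.75; ranks 15–16 are 16.4, 17.6; interpolating gives 17.3.
Difference: 17.3 − 7.8 = 9.5.

9.50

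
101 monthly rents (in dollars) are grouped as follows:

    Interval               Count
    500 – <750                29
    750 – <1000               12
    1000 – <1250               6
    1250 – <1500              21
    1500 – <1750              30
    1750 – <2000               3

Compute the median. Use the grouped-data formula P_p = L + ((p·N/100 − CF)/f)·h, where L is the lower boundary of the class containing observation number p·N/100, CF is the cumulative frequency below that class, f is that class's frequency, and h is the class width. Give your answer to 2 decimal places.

N = 101; target position k = 50/100 · 101 = 50.5.
Cumulative frequencies: 29, 41, 47, 68, 98, 101.
Observation 50.5 falls in the class 1250 – <1500.
L = 1250, CF = 47, f = 21, h = 250.
P50 = 1250 + ((50.5 − 47)/21)·250 = 1250 + 41.6667 = 1291.67.

1291.67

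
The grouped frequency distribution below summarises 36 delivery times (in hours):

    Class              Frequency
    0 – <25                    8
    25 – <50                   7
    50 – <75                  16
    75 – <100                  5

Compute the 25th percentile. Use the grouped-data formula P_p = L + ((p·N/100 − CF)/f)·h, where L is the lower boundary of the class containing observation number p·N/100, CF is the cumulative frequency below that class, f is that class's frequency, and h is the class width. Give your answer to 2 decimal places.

N = 36; target position k = 25/100 · 36 = 9.
Cumulative frequencies: 8, 15, 31, 36.
Observation 9 falls in the class 25 – <50.
L = 25, CF = 8, f = 7, h = 25.
P25 = 25 + ((9 − 8)/7)·25 = 25 + 3.57143 = 28.5714.

28.57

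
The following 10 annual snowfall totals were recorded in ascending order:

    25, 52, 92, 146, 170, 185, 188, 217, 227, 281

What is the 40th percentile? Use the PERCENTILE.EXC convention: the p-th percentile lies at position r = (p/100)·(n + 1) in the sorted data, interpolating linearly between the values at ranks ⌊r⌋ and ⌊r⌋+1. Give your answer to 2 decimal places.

n = 10.
r = (40/100)·(10 + 1) = 4.4.
Rank 4 is 146 and rank 5 is 170.
Interpolate: 146 + 0.4·(170 − 146) = 146 + 0.4·24 = 155.6.

155.60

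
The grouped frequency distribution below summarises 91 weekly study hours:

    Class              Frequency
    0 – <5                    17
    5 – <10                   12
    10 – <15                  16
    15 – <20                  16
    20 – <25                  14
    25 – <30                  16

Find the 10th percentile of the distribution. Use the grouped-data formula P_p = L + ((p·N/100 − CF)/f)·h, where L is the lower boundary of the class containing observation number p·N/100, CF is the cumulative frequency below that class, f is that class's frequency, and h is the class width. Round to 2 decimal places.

2.68

N = 91; target position k = 10/100 · 91 = 9.1.
Cumulative frequencies: 17, 29, 45, 61, 75, 91.
Observation 9.1 falls in the class 0 – <5.
L = 0, CF = 0, f = 17, h = 5.
P10 = 0 + ((9.1 − 0)/17)·5 = 0 + 2.67647 = 2.67647.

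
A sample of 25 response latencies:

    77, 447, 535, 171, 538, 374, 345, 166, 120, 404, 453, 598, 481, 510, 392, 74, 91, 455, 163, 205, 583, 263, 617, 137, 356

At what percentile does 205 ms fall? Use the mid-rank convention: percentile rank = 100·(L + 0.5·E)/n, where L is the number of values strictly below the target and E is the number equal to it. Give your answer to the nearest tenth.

Sorted: 74, 77, 91, 120, 137, 163, 166, 171, 205, 263, 345, 356, 374, 392, 404, 447, 453, 455, 481, 510, 535, 538, 583, 598, 617.
Count below 205: L = 8; count equal: E = 1; n = 25.
Percentile rank = 100·(8 + 0.5·1)/25 = 100·8.5/25 = 34.

34.0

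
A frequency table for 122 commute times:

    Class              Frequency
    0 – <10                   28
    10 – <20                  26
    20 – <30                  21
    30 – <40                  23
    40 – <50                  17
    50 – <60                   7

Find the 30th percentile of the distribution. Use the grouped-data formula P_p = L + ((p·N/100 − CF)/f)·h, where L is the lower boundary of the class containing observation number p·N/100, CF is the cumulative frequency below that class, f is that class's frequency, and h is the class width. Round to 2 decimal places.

N = 122; target position k = 30/100 · 122 = 36.6.
Cumulative frequencies: 28, 54, 75, 98, 115, 122.
Observation 36.6 falls in the class 10 – <20.
L = 10, CF = 28, f = 26, h = 10.
P30 = 10 + ((36.6 − 28)/26)·10 = 10 + 3.30769 = 13.3077.

13.31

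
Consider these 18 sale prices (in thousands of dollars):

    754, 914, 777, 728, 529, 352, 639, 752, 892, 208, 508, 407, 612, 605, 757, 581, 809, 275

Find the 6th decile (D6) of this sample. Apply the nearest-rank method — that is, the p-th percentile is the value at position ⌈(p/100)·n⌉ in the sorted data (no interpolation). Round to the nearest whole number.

728

Sorted: 208, 275, 352, 407, 508, 529, 581, 605, 612, 639, 728, 752, 754, 757, 777, 809, 892, 914.
n = 18.
Position = ⌈60/100 · 18⌉ = ⌈10.8⌉ = 11.
The value at rank 11 is 728.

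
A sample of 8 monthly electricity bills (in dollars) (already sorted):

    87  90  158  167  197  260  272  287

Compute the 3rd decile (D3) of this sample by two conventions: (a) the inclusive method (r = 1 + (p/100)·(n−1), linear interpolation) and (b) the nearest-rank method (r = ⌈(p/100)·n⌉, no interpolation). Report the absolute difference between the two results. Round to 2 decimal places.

0.90

n = 8.
(a) r = 3.1; between ranks 3 (158) and 4 (167): 158.9.
(b) the nearest-rank method: rank 3 → 158.
|158.9 − 158| = 0.9.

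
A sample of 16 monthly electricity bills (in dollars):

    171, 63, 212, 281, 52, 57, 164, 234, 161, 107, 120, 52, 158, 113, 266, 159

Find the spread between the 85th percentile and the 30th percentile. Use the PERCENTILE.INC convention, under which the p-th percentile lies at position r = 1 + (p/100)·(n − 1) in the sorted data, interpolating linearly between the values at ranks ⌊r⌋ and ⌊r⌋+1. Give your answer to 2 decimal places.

118.50

Sorted: 52, 52, 57, 63, 107, 113, 120, 158, 159, 161, 164, 171, 212, 234, 266, 281.
n = 16.
P30: r = 5.5; ranks 5–6 are 107, 113; interpolating gives 110.
P85: r = 13.75; ranks 13–14 are 212, 234; interpolating gives 228.5.
Difference: 228.5 − 110 = 118.5.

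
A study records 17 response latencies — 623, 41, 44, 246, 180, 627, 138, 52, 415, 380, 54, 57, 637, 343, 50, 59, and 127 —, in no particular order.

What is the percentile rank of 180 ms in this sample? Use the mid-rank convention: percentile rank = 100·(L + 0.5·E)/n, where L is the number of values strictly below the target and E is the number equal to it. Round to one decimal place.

Sorted: 41, 44, 50, 52, 54, 57, 59, 127, 138, 180, 246, 343, 380, 415, 623, 627, 637.
Count below 180: L = 9; count equal: E = 1; n = 17.
Percentile rank = 100·(9 + 0.5·1)/17 = 100·9.5/17 = 55.88.

55.9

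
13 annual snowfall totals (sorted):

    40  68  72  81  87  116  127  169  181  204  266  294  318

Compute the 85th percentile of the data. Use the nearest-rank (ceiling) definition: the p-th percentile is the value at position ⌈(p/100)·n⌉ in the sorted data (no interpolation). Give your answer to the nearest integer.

n = 13.
Position = ⌈85/100 · 13⌉ = ⌈11.05⌉ = 12.
The value at rank 12 is 294.

294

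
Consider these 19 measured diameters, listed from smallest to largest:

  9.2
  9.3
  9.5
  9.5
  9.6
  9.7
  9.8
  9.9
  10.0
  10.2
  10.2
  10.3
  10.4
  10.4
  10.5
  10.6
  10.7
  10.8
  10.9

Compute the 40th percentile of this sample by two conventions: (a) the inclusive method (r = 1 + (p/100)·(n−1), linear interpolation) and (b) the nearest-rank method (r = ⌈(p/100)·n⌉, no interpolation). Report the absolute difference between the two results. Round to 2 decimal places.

n = 19.
(a) r = 8.2; between ranks 8 (9.9) and 9 (10.0): 9.92.
(b) the nearest-rank method: rank 8 → 9.9.
|9.92 − 9.9| = 0.02.

0.02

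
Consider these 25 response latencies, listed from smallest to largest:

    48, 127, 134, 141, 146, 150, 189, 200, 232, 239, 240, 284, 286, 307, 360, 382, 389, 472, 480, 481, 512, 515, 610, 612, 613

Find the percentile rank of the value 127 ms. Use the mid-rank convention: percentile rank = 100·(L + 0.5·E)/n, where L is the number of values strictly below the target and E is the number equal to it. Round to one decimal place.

6.0

Count below 127: L = 1; count equal: E = 1; n = 25.
Percentile rank = 100·(1 + 0.5·1)/25 = 100·1.5/25 = 6.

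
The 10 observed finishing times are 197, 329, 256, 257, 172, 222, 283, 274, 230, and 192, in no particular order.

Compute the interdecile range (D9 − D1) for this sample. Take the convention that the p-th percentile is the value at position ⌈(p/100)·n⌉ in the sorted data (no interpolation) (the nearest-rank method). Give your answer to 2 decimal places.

111.00

Sorted: 172, 192, 197, 222, 230, 256, 257, 274, 283, 329.
n = 10.
P10: rank ⌈10/100·10⌉ = 1 → 172.
P90: rank ⌈90/100·10⌉ = 9 → 283.
Difference: 283 − 172 = 111.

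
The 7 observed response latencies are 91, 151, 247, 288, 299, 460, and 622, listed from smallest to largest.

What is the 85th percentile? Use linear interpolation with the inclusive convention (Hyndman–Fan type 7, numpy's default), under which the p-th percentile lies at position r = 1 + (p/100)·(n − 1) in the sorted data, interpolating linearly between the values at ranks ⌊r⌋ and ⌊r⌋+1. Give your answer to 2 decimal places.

476.20

n = 7.
r = 1 + (85/100)·(7 − 1) = 1 + 5.1 = 6.1.
Rank 6 is 460 and rank 7 is 622.
Interpolate: 460 + 0.1·(622 − 460) = 460 + 0.1·162 = 476.2.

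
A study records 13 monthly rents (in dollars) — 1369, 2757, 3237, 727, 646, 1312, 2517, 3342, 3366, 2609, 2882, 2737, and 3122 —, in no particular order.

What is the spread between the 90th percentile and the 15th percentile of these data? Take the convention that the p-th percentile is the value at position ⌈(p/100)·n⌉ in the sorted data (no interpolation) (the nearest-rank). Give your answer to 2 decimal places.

Sorted: 646, 727, 1312, 1369, 2517, 2609, 2737, 2757, 2882, 3122, 3237, 3342, 3366.
n = 13.
P15: rank ⌈15/100·13⌉ = 2 → 727.
P90: rank ⌈90/100·13⌉ = 12 → 3342.
Difference: 3342 − 727 = 2615.

2615.00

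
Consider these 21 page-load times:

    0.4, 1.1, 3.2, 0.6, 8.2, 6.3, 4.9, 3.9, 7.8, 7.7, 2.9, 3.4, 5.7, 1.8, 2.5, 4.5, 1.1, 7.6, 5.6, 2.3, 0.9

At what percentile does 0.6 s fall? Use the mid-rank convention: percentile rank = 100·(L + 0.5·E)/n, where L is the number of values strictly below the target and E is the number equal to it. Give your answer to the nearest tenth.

Sorted: 0.4, 0.6, 0.9, 1.1, 1.1, 1.8, 2.3, 2.5, 2.9, 3.2, 3.4, 3.9, 4.5, 4.9, 5.6, 5.7, 6.3, 7.6, 7.7, 7.8, 8.2.
Count below 0.6: L = 1; count equal: E = 1; n = 21.
Percentile rank = 100·(1 + 0.5·1)/21 = 100·1.5/21 = 7.143.

7.1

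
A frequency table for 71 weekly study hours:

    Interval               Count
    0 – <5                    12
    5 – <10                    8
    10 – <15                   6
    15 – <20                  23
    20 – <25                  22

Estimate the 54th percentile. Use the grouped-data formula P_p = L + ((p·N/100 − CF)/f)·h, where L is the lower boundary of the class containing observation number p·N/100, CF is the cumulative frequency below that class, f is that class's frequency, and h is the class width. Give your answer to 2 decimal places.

N = 71; target position k = 54/100 · 71 = 38.34.
Cumulative frequencies: 12, 20, 26, 49, 71.
Observation 38.34 falls in the class 15 – <20.
L = 15, CF = 26, f = 23, h = 5.
P54 = 15 + ((38.34 − 26)/23)·5 = 15 + 2.68261 = 17.6826.

17.68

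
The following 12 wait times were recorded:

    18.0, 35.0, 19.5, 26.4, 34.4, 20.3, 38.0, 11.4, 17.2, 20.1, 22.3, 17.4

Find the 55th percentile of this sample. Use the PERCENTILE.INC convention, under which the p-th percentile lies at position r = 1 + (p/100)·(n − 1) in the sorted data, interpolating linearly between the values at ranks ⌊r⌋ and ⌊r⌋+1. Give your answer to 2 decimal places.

Sorted: 11.4, 17.2, 17.4, 18.0, 19.5, 20.1, 20.3, 22.3, 26.4, 34.4, 35.0, 38.0.
n = 12.
r = 1 + (55/100)·(12 − 1) = 1 + 6.05 = 7.05.
Rank 7 is 20.3 and rank 8 is 22.3.
Interpolate: 20.3 + 0.05·(22.3 − 20.3) = 20.3 + 0.05·2 = 20.4.

20.40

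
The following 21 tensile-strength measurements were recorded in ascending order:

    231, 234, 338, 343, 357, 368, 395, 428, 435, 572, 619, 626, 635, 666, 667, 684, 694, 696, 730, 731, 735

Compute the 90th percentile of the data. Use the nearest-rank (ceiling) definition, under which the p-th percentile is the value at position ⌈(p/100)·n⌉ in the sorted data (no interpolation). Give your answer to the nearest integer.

730

n = 21.
Position = ⌈90/100 · 21⌉ = ⌈18.9⌉ = 19.
The value at rank 19 is 730.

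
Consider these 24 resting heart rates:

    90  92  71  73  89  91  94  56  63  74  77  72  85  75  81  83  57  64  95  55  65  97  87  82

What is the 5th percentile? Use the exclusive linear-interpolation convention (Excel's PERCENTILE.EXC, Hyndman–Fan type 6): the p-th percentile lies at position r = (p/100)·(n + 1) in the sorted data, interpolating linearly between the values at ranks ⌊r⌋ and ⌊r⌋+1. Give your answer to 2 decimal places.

Sorted: 55, 56, 57, 63, 64, 65, 71, 72, 73, 74, 75, 77, 81, 82, 83, 85, 87, 89, 90, 91, 92, 94, 95, 97.
n = 24.
r = (5/100)·(24 + 1) = 1.25.
Rank 1 is 55 and rank 2 is 56.
Interpolate: 55 + 0.25·(56 − 55) = 55 + 0.25·1 = 55.25.

55.25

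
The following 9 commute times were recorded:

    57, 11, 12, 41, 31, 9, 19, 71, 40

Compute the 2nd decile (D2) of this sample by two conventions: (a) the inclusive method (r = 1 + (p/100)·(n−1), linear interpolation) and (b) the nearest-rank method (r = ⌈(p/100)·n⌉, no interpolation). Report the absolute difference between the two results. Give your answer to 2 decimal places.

0.60

Sorted: 9, 11, 12, 19, 31, 40, 41, 57, 71.
n = 9.
(a) r = 2.6; between ranks 2 (11) and 3 (12): 11.6.
(b) the nearest-rank method: rank 2 → 11.
|11.6 − 11| = 0.6.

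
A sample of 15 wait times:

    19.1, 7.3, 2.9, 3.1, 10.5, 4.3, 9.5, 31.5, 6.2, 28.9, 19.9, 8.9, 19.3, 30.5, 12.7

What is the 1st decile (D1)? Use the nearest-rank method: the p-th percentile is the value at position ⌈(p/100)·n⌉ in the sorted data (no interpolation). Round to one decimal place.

3.1

Sorted: 2.9, 3.1, 4.3, 6.2, 7.3, 8.9, 9.5, 10.5, 12.7, 19.1, 19.3, 19.9, 28.9, 30.5, 31.5.
n = 15.
Position = ⌈10/100 · 15⌉ = ⌈1.5⌉ = 2.
The value at rank 2 is 3.1.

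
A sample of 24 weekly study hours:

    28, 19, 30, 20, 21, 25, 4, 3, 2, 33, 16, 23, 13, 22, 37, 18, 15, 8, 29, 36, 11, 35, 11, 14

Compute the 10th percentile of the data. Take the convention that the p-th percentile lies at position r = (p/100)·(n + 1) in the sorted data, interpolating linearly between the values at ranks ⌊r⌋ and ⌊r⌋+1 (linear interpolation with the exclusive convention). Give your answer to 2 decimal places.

Sorted: 2, 3, 4, 8, 11, 11, 13, 14, 15, 16, 18, 19, 20, 21, 22, 23, 25, 28, 29, 30, 33, 35, 36, 37.
n = 24.
r = (10/100)·(24 + 1) = 2.5.
Rank 2 is 3 and rank 3 is 4.
Interpolate: 3 + 0.5·(4 − 3) = 3 + 0.5·1 = 3.5.

3.50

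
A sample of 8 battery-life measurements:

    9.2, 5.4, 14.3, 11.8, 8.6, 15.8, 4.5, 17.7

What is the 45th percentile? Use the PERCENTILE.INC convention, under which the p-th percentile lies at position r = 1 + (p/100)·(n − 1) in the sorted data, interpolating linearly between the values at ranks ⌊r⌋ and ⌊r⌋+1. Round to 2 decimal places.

9.59

Sorted: 4.5, 5.4, 8.6, 9.2, 11.8, 14.3, 15.8, 17.7.
n = 8.
r = 1 + (45/100)·(8 − 1) = 1 + 3.15 = 4.15.
Rank 4 is 9.2 and rank 5 is 11.8.
Interpolate: 9.2 + 0.15·(11.8 − 9.2) = 9.2 + 0.15·2.6 = 9.59.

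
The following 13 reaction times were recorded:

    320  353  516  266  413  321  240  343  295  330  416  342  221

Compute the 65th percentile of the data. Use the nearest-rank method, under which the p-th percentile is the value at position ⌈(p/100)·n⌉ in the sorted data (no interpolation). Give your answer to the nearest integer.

343

Sorted: 221, 240, 266, 295, 320, 321, 330, 342, 343, 353, 413, 416, 516.
n = 13.
Position = ⌈65/100 · 13⌉ = ⌈8.45⌉ = 9.
The value at rank 9 is 343.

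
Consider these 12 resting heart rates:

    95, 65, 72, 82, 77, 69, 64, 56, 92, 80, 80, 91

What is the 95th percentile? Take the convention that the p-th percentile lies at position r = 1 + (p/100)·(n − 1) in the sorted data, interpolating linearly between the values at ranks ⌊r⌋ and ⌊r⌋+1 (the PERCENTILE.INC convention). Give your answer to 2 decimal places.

Sorted: 56, 64, 65, 69, 72, 77, 80, 80, 82, 91, 92, 95.
n = 12.
r = 1 + (95/100)·(12 − 1) = 1 + 10.45 = 11.45.
Rank 11 is 92 and rank 12 is 95.
Interpolate: 92 + 0.45·(95 − 92) = 92 + 0.45·3 = 93.35.

93.35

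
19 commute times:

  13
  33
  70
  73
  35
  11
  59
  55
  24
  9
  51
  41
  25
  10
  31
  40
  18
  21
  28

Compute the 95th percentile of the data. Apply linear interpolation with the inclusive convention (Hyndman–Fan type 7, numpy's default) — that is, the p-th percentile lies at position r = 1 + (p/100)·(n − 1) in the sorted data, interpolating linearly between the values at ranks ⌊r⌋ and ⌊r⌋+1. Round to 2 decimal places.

Sorted: 9, 10, 11, 13, 18, 21, 24, 25, 28, 31, 33, 35, 40, 41, 51, 55, 59, 70, 73.
n = 19.
r = 1 + (95/100)·(19 − 1) = 1 + 17.1 = 18.1.
Rank 18 is 70 and rank 19 is 73.
Interpolate: 70 + 0.1·(73 − 70) = 70 + 0.1·3 = 70.3.

70.30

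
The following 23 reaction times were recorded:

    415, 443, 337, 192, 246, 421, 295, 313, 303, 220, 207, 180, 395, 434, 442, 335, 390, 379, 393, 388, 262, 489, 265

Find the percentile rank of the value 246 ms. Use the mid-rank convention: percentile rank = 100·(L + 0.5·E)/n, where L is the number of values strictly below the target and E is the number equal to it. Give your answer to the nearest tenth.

19.6

Sorted: 180, 192, 207, 220, 246, 262, 265, 295, 303, 313, 335, 337, 379, 388, 390, 393, 395, 415, 421, 434, 442, 443, 489.
Count below 246: L = 4; count equal: E = 1; n = 23.
Percentile rank = 100·(4 + 0.5·1)/23 = 100·4.5/23 = 19.57.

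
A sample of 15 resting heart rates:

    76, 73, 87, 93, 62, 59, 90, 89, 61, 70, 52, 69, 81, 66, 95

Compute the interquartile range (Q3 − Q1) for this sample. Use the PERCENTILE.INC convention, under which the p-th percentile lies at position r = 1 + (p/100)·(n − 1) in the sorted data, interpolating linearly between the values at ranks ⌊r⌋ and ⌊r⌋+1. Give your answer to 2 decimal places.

Sorted: 52, 59, 61, 62, 66, 69, 70, 73, 76, 81, 87, 89, 90, 93, 95.
n = 15.
P25: r = 4.5; ranks 4–5 are 62, 66; interpolating gives 64.
P75: r = 11.5; ranks 11–12 are 87, 89; interpolating gives 88.
Difference: 88 − 64 = 24.

24.00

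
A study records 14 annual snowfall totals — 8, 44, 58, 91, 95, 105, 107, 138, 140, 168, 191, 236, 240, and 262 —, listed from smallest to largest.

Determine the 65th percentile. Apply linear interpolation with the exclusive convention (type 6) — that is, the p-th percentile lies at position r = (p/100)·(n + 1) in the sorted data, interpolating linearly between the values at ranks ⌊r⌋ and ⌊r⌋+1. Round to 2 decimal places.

n = 14.
r = (65/100)·(14 + 1) = 9.75.
Rank 9 is 140 and rank 10 is 168.
Interpolate: 140 + 0.75·(168 − 140) = 140 + 0.75·28 = 161.

161.00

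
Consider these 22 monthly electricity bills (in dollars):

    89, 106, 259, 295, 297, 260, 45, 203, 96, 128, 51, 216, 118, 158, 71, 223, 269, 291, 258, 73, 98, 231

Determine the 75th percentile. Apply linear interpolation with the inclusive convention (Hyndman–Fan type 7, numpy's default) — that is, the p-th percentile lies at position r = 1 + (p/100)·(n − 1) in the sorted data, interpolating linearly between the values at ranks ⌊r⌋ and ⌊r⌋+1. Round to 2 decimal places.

Sorted: 45, 51, 71, 73, 89, 96, 98, 106, 118, 128, 158, 203, 216, 223, 231, 258, 259, 260, 269, 291, 295, 297.
n = 22.
r = 1 + (75/100)·(22 − 1) = 1 + 15.75 = 16.75.
Rank 16 is 258 and rank 17 is 259.
Interpolate: 258 + 0.75·(259 − 258) = 258 + 0.75·1 = 258.75.

258.75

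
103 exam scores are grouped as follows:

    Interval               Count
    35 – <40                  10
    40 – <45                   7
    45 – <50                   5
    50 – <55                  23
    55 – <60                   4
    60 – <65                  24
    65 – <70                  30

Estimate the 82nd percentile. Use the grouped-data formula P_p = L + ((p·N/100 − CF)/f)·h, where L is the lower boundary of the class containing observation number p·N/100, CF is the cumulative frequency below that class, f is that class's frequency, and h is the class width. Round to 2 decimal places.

66.91

N = 103; target position k = 82/100 · 103 = 84.46.
Cumulative frequencies: 10, 17, 22, 45, 49, 73, 103.
Observation 84.46 falls in the class 65 – <70.
L = 65, CF = 73, f = 30, h = 5.
P82 = 65 + ((84.46 − 73)/30)·5 = 65 + 1.91 = 66.91.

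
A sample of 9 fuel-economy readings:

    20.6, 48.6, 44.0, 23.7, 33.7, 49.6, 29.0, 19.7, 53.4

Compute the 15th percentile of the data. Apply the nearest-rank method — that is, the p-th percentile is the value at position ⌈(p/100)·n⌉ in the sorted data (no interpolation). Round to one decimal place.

20.6

Sorted: 19.7, 20.6, 23.7, 29.0, 33.7, 44.0, 48.6, 49.6, 53.4.
n = 9.
Position = ⌈15/100 · 9⌉ = ⌈1.35⌉ = 2.
The value at rank 2 is 20.6.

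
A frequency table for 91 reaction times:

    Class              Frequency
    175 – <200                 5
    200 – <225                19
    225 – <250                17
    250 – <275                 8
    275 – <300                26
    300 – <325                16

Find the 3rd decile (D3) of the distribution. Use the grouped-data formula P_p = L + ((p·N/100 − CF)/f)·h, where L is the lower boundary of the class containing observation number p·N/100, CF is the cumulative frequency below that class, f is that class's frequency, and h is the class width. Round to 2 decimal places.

N = 91; target position k = 30/100 · 91 = 27.3.
Cumulative frequencies: 5, 24, 41, 49, 75, 91.
Observation 27.3 falls in the class 225 – <250.
L = 225, CF = 24, f = 17, h = 25.
P30 = 225 + ((27.3 − 24)/17)·25 = 225 + 4.85294 = 229.853.

229.85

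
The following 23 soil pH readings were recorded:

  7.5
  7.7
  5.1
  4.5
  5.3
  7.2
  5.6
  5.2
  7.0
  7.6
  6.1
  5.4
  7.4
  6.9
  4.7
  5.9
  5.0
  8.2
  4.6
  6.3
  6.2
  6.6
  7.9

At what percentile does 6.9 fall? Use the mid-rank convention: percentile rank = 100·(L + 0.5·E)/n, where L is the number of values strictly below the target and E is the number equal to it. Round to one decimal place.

Sorted: 4.5, 4.6, 4.7, 5.0, 5.1, 5.2, 5.3, 5.4, 5.6, 5.9, 6.1, 6.2, 6.3, 6.6, 6.9, 7.0, 7.2, 7.4, 7.5, 7.6, 7.7, 7.9, 8.2.
Count below 6.9: L = 14; count equal: E = 1; n = 23.
Percentile rank = 100·(14 + 0.5·1)/23 = 100·14.5/23 = 63.04.

63.0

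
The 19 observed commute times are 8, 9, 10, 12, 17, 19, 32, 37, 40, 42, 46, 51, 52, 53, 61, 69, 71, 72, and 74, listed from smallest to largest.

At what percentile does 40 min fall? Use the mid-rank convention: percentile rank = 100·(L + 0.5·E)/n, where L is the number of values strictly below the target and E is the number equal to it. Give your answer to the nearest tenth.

Count below 40: L = 8; count equal: E = 1; n = 19.
Percentile rank = 100·(8 + 0.5·1)/19 = 100·8.5/19 = 44.74.

44.7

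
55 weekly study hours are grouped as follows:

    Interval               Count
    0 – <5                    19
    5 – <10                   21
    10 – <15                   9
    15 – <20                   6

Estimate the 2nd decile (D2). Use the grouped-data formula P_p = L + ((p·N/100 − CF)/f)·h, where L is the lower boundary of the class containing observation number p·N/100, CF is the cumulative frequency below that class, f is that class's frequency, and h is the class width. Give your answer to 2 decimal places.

N = 55; target position k = 20/100 · 55 = 11.
Cumulative frequencies: 19, 40, 49, 55.
Observation 11 falls in the class 0 – <5.
L = 0, CF = 0, f = 19, h = 5.
P20 = 0 + ((11 − 0)/19)·5 = 0 + 2.89474 = 2.89474.

2.89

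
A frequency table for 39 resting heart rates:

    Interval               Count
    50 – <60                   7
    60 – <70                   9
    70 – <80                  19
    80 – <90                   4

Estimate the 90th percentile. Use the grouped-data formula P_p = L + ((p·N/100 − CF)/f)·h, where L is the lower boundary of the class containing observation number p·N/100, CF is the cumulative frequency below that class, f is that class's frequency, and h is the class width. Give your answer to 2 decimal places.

N = 39; target position k = 90/100 · 39 = 35.1.
Cumulative frequencies: 7, 16, 35, 39.
Observation 35.1 falls in the class 80 – <90.
L = 80, CF = 35, f = 4, h = 10.
P90 = 80 + ((35.1 − 35)/4)·10 = 80 + 0.25 = 80.25.

80.25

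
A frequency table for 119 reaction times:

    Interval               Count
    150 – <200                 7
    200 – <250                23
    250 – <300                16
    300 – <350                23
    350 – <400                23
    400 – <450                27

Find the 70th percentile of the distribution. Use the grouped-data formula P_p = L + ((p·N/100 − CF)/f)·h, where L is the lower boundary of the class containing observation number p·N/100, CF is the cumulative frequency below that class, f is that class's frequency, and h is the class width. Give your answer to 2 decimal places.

381.09

N = 119; target position k = 70/100 · 119 = 83.3.
Cumulative frequencies: 7, 30, 46, 69, 92, 119.
Observation 83.3 falls in the class 350 – <400.
L = 350, CF = 69, f = 23, h = 50.
P70 = 350 + ((83.3 − 69)/23)·50 = 350 + 31.087 = 381.087.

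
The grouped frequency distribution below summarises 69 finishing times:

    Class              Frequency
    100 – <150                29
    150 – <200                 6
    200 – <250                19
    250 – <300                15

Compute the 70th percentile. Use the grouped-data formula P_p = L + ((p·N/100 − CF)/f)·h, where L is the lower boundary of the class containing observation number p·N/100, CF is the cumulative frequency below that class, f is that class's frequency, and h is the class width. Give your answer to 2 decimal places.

N = 69; target position k = 70/100 · 69 = 48.3.
Cumulative frequencies: 29, 35, 54, 69.
Observation 48.3 falls in the class 200 – <250.
L = 200, CF = 35, f = 19, h = 50.
P70 = 200 + ((48.3 − 35)/19)·50 = 200 + 35 = 235.

235.00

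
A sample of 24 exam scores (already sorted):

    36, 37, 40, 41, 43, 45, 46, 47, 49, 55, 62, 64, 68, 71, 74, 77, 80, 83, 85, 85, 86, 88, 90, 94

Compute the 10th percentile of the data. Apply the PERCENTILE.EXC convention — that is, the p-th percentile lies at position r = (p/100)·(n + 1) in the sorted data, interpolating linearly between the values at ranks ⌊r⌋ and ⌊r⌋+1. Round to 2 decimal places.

38.50

n = 24.
r = (10/100)·(24 + 1) = 2.5.
Rank 2 is 37 and rank 3 is 40.
Interpolate: 37 + 0.5·(40 − 37) = 37 + 0.5·3 = 38.5.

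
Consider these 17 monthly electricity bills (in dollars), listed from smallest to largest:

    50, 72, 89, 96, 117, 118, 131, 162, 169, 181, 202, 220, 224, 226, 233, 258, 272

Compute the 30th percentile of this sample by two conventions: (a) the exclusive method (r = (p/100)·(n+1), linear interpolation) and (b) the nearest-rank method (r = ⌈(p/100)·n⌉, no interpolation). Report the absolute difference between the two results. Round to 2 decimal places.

0.60

n = 17.
(a) r = 5.4; between ranks 5 (117) and 6 (118): 117.4.
(b) the nearest-rank method: rank 6 → 118.
|117.4 − 118| = 0.6.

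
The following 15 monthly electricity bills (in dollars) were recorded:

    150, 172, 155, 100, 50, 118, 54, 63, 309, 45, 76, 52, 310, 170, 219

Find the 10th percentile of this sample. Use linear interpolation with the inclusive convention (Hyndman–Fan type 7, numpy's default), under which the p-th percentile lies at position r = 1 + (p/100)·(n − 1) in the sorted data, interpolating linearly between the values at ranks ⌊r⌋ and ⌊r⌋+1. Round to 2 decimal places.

50.80

Sorted: 45, 50, 52, 54, 63, 76, 100, 118, 150, 155, 170, 172, 219, 309, 310.
n = 15.
r = 1 + (10/100)·(15 − 1) = 1 + 1.4 = 2.4.
Rank 2 is 50 and rank 3 is 52.
Interpolate: 50 + 0.4·(52 − 50) = 50 + 0.4·2 = 50.8.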